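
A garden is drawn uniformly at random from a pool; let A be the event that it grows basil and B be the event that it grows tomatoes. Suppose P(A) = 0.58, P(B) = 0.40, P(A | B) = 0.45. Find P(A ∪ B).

P(A ∩ B) = P(B)·P(A|B) = 0.40 × 0.45 = 0.18
P(A ∪ B) = 0.58 + 0.40 − 0.18 = 0.80

0.80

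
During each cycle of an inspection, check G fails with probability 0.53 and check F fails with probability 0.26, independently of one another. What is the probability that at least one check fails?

P(none) = (1 − 0.53) × (1 − 0.26) = 0.47 × 0.74 = 0.3478
P(at least one) = 1 − 0.3478 = 0.6522

0.6522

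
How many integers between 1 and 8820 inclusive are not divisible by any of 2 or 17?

4151

Inclusion–exclusion gives
⌊8820/2⌋ + ⌊8820/17⌋ − ⌊8820/34⌋ = 4410 + 518 − 259 = 4669
8820 − 4669 = 4151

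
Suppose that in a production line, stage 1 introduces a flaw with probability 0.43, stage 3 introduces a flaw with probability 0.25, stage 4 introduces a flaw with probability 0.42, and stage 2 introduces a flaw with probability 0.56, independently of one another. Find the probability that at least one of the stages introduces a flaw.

Independence gives P(none) = ∏(1 − pᵢ).
P(none) = (1 − 0.43) × (1 − 0.25) × (1 − 0.42) × (1 − 0.56) = 0.57 × 0.75 × 0.58 × 0.44 = 0.109098
P(at least one) = 1 − 0.109098 = 0.890902

0.890902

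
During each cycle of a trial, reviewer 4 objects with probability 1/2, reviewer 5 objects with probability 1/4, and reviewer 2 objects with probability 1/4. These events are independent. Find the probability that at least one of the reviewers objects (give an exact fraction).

P(none) = (1 − 1/2) × (1 − 1/4) × (1 − 1/4) = 1/2 × 3/4 × 3/4 = 9/32
P(at least one) = 1 − 9/32 = 23/32

23/32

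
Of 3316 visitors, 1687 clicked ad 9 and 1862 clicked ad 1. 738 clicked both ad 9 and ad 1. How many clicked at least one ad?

2811

Apply inclusion-exclusion:
|union| = 1687 + 1862 − 738 = 2811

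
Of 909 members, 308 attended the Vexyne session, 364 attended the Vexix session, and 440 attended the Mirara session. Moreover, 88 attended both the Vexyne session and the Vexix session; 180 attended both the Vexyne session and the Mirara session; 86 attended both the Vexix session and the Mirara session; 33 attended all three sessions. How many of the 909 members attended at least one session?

791

|at least one| = 308 + 364 + 440 − 88 − 180 − 86 + 33 = 791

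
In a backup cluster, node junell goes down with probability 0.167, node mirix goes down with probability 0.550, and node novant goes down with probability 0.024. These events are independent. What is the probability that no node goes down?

P(none) = (1 − 0.167) × (1 − 0.550) × (1 − 0.024) = 0.833 × 0.450 × 0.976 = 0.3658536

0.3658536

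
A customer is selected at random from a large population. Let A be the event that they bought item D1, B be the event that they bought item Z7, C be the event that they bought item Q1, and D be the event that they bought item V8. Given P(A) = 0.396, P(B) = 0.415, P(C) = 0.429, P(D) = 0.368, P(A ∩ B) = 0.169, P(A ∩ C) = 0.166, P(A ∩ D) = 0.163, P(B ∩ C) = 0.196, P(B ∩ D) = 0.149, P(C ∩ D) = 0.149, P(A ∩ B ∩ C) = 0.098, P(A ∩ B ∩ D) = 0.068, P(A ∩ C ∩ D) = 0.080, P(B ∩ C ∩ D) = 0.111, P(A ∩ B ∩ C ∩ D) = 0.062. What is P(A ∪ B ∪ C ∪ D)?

Using inclusion–exclusion:
P(A ∪ B ∪ C ∪ D) = 0.396 + 0.415 + 0.429 + 0.368 − 0.169 − 0.166 − 0.163 − 0.196 − 0.149 − 0.149 + 0.098 + 0.068 + 0.080 + 0.111 − 0.062 = 0.911

0.911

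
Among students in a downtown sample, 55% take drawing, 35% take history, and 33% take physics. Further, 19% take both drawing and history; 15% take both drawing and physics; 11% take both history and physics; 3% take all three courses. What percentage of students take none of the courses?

19%

By inclusion–exclusion:
P(at least one) = 55 + 35 + 33 − 19 − 15 − 11 + 3 = 81%
P(none) = 100% − 81% = 19%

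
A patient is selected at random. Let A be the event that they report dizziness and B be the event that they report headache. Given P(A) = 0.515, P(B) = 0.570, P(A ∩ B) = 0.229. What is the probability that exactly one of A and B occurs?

P(exactly one) = 0.515 + 0.570 − 2·0.229 = 0.627

0.627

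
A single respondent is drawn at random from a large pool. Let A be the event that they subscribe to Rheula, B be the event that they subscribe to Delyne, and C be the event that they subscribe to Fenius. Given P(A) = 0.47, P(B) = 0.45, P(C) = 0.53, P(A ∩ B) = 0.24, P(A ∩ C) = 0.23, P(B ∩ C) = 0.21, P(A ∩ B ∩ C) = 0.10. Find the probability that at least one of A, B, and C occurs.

0.87

P(A ∪ B ∪ C) = 0.47 + 0.45 + 0.53 − 0.24 − 0.23 − 0.21 + 0.10 = 0.87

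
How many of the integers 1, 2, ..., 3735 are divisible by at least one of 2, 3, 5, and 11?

Inclusion–exclusion gives
1867 + 1245 + 747 + 339 − 622 − 373 − 169 − 249 − 113 − 67 + 124 + 56 + 33 + 22 − 11 = 2829

2829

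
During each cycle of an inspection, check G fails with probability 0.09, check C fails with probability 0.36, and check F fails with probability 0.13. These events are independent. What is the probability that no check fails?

P(none) = (1 − 0.09) × (1 − 0.36) × (1 − 0.13) = 0.91 × 0.64 × 0.87 = 0.506688

0.506688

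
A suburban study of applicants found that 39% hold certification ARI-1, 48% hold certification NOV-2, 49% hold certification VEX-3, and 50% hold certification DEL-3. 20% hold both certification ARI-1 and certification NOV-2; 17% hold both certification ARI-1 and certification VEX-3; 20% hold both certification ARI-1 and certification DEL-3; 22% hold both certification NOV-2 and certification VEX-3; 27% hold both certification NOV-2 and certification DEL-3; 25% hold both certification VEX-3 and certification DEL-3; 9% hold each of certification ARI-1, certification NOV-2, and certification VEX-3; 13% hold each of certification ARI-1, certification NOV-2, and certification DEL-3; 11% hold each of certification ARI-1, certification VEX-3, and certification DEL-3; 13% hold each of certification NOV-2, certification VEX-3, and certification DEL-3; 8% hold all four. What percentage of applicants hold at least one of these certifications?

93%

P(union) = 39 + 48 + 49 + 50 − 20 − 17 − 20 − 22 − 27 − 25 + 9 + 13 + 11 + 13 − 8 = 93%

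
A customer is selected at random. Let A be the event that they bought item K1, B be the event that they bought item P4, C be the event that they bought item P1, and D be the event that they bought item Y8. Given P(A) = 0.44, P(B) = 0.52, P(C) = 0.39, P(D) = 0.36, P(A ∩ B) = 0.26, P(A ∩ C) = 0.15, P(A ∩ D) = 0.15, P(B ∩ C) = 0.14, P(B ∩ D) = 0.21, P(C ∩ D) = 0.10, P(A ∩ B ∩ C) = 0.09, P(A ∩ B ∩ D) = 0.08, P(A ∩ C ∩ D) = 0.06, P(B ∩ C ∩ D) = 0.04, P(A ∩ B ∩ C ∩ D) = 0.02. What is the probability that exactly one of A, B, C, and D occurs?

P(exactly one) = 0.44 + 0.52 + 0.39 + 0.36 − 2·0.26 − 2·0.15 − 2·0.15 − 2·0.14 − 2·0.21 − 2·0.10 + 3·0.09 + 3·0.08 + 3·0.06 + 3·0.04 − 4·0.02 = 0.42

0.42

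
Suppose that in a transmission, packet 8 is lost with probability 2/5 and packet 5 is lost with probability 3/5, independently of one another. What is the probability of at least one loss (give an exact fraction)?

19/25

Since the events are independent, P(none) is the product of the individual non-occurrence probabilities.
P(none) = (1 − 2/5) × (1 − 3/5) = 3/5 × 2/5 = 6/25
P(at least one) = 1 − 6/25 = 19/25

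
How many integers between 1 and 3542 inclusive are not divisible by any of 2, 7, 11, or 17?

1299

Inclusion–exclusion gives
⌊3542/2⌋ + ⌊3542/7⌋ + ⌊3542/11⌋ + ⌊3542/17⌋ − ⌊3542/14⌋ − ⌊3542/22⌋ − ⌊3542/34⌋ − ⌊3542/77⌋ − ⌊3542/119⌋ − ⌊3542/187⌋ + ⌊3542/154⌋ + ⌊3542/238⌋ + ⌊3542/374⌋ + ⌊3542/1309⌋ − ⌊3542/2618⌋ = 1771 + 506 + 322 + 208 − 253 − 161 − 104 − 46 − 29 − 18 + 23 + 14 + 9 + 2 − 1 = 2243
3542 − 2243 = 1299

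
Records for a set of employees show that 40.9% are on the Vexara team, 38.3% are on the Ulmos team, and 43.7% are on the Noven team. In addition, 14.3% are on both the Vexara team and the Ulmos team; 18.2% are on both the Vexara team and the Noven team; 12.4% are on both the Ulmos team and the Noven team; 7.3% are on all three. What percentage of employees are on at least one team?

P(at least one) = 40.9 + 38.3 + 43.7 − 14.3 − 18.2 − 12.4 + 7.3 = 85.3%

85.3%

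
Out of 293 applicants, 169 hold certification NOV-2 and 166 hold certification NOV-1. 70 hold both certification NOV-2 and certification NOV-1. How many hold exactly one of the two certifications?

195

N(exactly one) = 169 + 166 − 2·70 = 195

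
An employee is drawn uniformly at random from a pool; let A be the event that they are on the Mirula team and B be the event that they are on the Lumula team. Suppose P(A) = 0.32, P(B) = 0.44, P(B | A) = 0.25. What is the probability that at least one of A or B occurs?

P(A ∩ B) = P(A)·P(B|A) = 0.32 × 0.25 = 0.08
P(A ∪ B) = 0.32 + 0.44 − 0.08 = 0.68

0.68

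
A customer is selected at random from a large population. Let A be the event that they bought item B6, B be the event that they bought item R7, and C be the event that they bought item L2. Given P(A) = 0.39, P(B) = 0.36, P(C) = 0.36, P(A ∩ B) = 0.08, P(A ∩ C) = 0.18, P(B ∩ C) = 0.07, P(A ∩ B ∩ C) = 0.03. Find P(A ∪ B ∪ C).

0.81

Using inclusion–exclusion:
P(A ∪ B ∪ C) = 0.39 + 0.36 + 0.36 − 0.08 − 0.18 − 0.07 + 0.03 = 0.81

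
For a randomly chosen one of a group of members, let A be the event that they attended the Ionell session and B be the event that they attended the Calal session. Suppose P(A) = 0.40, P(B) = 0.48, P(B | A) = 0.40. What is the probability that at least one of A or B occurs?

0.72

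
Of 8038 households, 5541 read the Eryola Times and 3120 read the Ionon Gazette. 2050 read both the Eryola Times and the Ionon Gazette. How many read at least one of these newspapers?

6611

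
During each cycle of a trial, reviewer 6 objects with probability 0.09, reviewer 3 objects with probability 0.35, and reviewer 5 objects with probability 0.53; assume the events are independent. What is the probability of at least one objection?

P(none) = (1 − 0.09) × (1 − 0.35) × (1 − 0.53) = 0.91 × 0.65 × 0.47 = 0.278005
P(at least one) = 1 − 0.278005 = 0.721995

0.721995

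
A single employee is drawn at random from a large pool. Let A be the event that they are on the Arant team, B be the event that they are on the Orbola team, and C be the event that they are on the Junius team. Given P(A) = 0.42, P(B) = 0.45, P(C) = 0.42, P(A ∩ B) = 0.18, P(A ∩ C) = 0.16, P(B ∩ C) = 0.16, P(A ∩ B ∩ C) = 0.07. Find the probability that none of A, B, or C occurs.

Inclusion–exclusion gives
P(A ∪ B ∪ C) = 0.42 + 0.45 + 0.42 − 0.18 − 0.16 − 0.16 + 0.07 = 0.86
P(none) = 1 − 0.86 = 0.14

0.14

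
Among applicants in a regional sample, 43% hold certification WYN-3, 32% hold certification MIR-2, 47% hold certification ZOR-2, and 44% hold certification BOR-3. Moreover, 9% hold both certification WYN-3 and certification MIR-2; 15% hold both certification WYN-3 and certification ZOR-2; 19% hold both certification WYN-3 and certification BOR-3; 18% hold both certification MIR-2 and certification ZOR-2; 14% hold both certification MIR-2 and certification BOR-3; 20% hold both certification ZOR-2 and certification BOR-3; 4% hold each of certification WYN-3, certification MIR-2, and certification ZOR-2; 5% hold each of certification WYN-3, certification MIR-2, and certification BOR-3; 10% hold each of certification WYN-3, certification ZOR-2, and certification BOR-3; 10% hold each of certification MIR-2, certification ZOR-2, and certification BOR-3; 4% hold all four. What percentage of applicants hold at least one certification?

P(at least one) = 43 + 32 + 47 + 44 − 9 − 15 − 19 − 18 − 14 − 20 + 4 + 5 + 10 + 10 − 4 = 96%

96%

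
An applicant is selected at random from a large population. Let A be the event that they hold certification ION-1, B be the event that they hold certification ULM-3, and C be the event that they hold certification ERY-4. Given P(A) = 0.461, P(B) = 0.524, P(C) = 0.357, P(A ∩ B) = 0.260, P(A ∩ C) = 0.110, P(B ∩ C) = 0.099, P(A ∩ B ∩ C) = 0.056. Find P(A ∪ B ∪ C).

0.929

Using inclusion–exclusion:
P(A ∪ B ∪ C) = 0.461 + 0.524 + 0.357 − 0.260 − 0.110 − 0.099 + 0.056 = 0.929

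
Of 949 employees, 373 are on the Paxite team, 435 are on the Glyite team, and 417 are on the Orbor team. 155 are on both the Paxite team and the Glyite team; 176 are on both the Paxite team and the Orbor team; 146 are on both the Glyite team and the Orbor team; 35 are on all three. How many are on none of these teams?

166

By inclusion–exclusion:
|union| = 373 + 435 + 417 − 155 − 176 − 146 + 35 = 783
None: 949 − 783 = 166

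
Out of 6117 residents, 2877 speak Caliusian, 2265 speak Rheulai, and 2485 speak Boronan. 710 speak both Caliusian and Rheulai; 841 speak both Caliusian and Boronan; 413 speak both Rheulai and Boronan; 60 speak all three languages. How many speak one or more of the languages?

5723

|at least one| = 2877 + 2265 + 2485 − 710 − 841 − 413 + 60 = 5723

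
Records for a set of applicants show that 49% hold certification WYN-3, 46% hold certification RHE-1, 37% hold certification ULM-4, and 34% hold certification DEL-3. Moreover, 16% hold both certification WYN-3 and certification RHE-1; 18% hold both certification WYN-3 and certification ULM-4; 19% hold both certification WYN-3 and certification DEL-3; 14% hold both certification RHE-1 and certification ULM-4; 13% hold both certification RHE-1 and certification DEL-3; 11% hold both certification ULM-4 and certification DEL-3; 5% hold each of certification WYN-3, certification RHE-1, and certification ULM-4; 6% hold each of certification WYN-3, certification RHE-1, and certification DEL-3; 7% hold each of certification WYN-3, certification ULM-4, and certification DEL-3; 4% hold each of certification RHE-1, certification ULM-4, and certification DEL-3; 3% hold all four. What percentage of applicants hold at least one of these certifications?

P(at least one) = 49 + 46 + 37 + 34 − 16 − 18 − 19 − 14 − 13 − 11 + 5 + 6 + 7 + 4 − 3 = 94%

94%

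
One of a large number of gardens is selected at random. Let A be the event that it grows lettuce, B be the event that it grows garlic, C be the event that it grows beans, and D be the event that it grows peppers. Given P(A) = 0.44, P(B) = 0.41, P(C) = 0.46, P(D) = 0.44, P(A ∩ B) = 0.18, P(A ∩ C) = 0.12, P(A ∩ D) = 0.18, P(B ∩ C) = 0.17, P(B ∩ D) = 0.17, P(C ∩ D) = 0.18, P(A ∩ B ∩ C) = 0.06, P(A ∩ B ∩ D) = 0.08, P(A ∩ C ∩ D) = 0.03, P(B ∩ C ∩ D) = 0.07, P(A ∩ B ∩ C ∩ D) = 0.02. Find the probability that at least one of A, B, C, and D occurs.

P(A ∪ B ∪ C ∪ D) = 0.44 + 0.41 + 0.46 + 0.44 − 0.18 − 0.12 − 0.18 − 0.17 − 0.17 − 0.18 + 0.06 + 0.08 + 0.03 + 0.07 − 0.02 = 0.97

0.97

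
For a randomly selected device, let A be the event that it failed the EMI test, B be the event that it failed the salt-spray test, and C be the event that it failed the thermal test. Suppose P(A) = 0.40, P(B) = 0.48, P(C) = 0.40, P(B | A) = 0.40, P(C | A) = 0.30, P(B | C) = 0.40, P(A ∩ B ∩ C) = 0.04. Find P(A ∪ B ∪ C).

0.88

P(A ∩ B) = P(A)·P(B|A) = 0.40 × 0.40 = 0.16
P(A ∩ C) = P(A)·P(C|A) = 0.40 × 0.30 = 0.12
P(B ∩ C) = P(C)·P(B|C) = 0.40 × 0.40 = 0.16
Using inclusion–exclusion:
P(A ∪ B ∪ C) = 0.40 + 0.48 + 0.40 − 0.16 − 0.12 − 0.16 + 0.04 = 0.88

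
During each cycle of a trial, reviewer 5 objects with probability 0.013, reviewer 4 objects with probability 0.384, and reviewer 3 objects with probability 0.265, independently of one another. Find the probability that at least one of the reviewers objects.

P(none) = (1 − 0.013) × (1 − 0.384) × (1 − 0.265) = 0.987 × 0.616 × 0.735 = 0.44687412
P(at least one) = 1 − 0.44687412 = 0.55312588

0.55312588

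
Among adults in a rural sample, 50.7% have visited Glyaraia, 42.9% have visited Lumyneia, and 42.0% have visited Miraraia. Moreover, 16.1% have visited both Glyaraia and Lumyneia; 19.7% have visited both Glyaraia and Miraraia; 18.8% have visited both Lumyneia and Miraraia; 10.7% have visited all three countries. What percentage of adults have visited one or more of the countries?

Apply inclusion-exclusion:
P(union) = 50.7 + 42.9 + 42.0 − 16.1 − 19.7 − 18.8 + 10.7 = 91.7%

91.7%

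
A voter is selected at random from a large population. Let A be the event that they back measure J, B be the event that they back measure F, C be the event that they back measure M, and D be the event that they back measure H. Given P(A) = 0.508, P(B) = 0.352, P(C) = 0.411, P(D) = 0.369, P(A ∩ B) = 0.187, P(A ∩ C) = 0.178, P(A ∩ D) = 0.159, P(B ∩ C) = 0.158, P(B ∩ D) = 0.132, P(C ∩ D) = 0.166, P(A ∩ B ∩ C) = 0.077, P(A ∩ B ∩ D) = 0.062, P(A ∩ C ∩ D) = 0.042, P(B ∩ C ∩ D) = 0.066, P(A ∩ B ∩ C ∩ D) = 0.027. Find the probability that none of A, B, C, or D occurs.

By inclusion–exclusion:
P(A ∪ B ∪ C ∪ D) = 0.508 + 0.352 + 0.411 + 0.369 − 0.187 − 0.178 − 0.159 − 0.158 − 0.132 − 0.166 + 0.077 + 0.062 + 0.042 + 0.066 − 0.027 = 0.880
P(none) = 1 − 0.880 = 0.120

0.120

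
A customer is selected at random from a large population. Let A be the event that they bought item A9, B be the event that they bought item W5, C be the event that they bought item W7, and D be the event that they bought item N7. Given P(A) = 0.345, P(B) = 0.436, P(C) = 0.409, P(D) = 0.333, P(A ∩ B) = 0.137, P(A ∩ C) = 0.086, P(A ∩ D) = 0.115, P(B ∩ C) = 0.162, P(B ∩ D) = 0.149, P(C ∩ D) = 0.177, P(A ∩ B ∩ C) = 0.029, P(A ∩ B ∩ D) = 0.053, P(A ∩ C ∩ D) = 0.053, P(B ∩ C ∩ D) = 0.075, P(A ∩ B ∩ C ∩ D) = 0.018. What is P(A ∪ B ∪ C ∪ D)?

0.889

Using inclusion–exclusion:
P(A ∪ B ∪ C ∪ D) = 0.345 + 0.436 + 0.409 + 0.333 − 0.137 − 0.086 − 0.115 − 0.162 − 0.149 − 0.177 + 0.029 + 0.053 + 0.053 + 0.075 − 0.018 = 0.889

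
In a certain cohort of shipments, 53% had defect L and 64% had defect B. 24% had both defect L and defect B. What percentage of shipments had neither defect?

P(union) = 53 + 64 − 24 = 93%
P(none) = 100% − 93% = 7%

7%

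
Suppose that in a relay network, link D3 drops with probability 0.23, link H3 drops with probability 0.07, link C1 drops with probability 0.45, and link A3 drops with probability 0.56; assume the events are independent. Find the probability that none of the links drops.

P(none) = (1 − 0.23) × (1 − 0.07) × (1 − 0.45) × (1 − 0.56) = 0.77 × 0.93 × 0.55 × 0.44 = 0.1732962

0.1732962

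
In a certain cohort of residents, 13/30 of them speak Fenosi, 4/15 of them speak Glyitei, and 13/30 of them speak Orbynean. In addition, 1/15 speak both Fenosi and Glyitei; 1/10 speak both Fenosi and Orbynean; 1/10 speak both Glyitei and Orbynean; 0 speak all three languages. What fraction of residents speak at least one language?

13/15

Inclusion–exclusion gives
P(≥1) = 13/30 + 4/15 + 13/30 − 1/15 − 1/10 − 1/10 + 0 = 13/15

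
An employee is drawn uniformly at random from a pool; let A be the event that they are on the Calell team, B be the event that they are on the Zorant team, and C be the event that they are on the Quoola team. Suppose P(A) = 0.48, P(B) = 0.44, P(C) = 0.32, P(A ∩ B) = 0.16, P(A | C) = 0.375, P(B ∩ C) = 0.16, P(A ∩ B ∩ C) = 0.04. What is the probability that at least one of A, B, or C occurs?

0.84

P(A ∩ C) = P(C)·P(A|C) = 0.32 × 0.375 = 0.12
Inclusion–exclusion gives
P(A ∪ B ∪ C) = 0.48 + 0.44 + 0.32 − 0.16 − 0.12 − 0.16 + 0.04 = 0.84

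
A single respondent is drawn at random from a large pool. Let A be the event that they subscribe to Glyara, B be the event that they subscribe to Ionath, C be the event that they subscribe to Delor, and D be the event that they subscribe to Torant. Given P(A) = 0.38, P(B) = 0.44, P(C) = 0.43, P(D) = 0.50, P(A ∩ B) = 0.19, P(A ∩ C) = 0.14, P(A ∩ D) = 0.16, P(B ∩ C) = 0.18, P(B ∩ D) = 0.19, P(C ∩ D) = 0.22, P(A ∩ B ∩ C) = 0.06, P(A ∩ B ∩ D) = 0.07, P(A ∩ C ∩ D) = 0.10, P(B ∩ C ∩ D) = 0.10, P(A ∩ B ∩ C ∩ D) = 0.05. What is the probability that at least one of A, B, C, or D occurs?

0.95

P(A ∪ B ∪ C ∪ D) = 0.38 + 0.44 + 0.43 + 0.50 − 0.19 − 0.14 − 0.16 − 0.18 − 0.19 − 0.22 + 0.06 + 0.07 + 0.10 + 0.10 − 0.05 = 0.95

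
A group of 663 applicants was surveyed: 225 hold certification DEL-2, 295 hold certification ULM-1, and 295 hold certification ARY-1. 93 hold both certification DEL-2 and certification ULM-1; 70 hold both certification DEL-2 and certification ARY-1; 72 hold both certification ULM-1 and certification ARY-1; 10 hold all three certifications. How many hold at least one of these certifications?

590

Apply inclusion-exclusion:
|at least one| = 225 + 295 + 295 − 93 − 70 − 72 + 10 = 590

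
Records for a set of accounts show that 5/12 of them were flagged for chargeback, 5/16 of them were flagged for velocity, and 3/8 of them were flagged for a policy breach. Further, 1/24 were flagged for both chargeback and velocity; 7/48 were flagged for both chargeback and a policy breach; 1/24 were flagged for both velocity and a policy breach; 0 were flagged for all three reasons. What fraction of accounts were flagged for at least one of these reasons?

By inclusion-exclusion,
P(union) = 5/12 + 5/16 + 3/8 − 1/24 − 7/48 − 1/24 + 0 = 7/8

7/8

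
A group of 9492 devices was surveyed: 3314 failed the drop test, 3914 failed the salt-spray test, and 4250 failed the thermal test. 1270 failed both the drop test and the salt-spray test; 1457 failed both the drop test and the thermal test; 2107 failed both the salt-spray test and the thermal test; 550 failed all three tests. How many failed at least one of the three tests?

7194

Inclusion–exclusion gives
|union| = 3314 + 3914 + 4250 − 1270 − 1457 − 2107 + 550 = 7194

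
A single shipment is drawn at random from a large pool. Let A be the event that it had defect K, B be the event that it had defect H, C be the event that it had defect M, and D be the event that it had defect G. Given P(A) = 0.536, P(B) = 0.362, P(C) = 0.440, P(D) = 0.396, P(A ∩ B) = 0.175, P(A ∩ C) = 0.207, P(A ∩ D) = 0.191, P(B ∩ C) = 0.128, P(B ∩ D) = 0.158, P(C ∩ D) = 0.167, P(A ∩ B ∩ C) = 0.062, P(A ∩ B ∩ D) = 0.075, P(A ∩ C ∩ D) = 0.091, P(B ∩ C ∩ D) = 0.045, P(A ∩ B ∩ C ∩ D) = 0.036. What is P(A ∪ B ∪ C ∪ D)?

P(A ∪ B ∪ C ∪ D) = 0.536 + 0.362 + 0.440 + 0.396 − 0.175 − 0.207 − 0.191 − 0.128 − 0.158 − 0.167 + 0.062 + 0.075 + 0.091 + 0.045 − 0.036 = 0.945

0.945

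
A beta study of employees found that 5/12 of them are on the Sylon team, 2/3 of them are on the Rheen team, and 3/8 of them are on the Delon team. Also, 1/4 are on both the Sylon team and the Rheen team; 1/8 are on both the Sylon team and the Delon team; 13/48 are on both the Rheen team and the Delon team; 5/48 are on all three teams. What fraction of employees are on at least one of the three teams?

P(union) = 5/12 + 2/3 + 3/8 − 1/4 − 1/8 − 13/48 + 5/48 = 11/12

11/12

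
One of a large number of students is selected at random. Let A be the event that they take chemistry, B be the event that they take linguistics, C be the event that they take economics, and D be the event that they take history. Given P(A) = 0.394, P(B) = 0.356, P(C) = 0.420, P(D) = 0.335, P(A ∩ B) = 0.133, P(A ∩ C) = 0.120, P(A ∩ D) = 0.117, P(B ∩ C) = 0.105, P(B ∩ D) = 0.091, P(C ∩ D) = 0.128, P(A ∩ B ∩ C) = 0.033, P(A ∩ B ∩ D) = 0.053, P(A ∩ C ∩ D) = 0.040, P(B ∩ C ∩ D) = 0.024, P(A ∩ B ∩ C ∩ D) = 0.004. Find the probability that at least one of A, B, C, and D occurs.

By inclusion-exclusion,
P(A ∪ B ∪ C ∪ D) = 0.394 + 0.356 + 0.420 + 0.335 − 0.133 − 0.120 − 0.117 − 0.105 − 0.091 − 0.128 + 0.033 + 0.053 + 0.040 + 0.024 − 0.004 = 0.957

0.957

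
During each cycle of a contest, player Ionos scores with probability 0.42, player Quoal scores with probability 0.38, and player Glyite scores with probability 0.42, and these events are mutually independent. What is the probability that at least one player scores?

0.791432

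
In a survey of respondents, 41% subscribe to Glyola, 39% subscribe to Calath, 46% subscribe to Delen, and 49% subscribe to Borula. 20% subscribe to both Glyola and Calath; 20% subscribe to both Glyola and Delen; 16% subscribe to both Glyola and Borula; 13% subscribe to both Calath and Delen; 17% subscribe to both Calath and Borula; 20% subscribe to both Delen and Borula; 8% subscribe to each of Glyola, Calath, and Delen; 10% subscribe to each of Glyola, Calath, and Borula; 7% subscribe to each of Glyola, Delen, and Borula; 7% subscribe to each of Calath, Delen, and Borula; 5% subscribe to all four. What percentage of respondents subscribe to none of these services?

P(≥1) = 41 + 39 + 46 + 49 − 20 − 20 − 16 − 13 − 17 − 20 + 8 + 10 + 7 + 7 − 5 = 96%
P(none) = 100% − 96% = 4%

4%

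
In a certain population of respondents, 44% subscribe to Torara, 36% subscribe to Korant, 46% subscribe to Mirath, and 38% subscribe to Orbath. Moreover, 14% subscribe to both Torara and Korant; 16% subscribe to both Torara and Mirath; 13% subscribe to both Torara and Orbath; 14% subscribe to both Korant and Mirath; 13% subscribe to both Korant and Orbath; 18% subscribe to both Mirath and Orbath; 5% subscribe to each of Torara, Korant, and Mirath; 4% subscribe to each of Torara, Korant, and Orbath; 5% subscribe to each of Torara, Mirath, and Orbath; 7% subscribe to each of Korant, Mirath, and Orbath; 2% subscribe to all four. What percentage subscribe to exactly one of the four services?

P(exactly one) = 44 + 36 + 46 + 38 − 2·14 − 2·16 − 2·13 − 2·14 − 2·13 − 2·18 + 3·5 + 3·4 + 3·5 + 3·7 − 4·2 = 43%

43%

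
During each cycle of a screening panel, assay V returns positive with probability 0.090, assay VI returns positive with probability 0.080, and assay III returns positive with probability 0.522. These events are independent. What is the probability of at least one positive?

P(none) = (1 − 0.090) × (1 − 0.080) × (1 − 0.522) = 0.910 × 0.920 × 0.478 = 0.4001816
P(at least one) = 1 − 0.4001816 = 0.5998184

0.5998184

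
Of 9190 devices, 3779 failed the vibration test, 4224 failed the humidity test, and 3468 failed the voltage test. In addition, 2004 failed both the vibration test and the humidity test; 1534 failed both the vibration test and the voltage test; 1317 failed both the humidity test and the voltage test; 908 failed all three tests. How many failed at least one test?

N(≥1) = 3779 + 4224 + 3468 − 2004 − 1534 − 1317 + 908 = 7524

7524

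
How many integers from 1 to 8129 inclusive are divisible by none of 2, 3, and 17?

2551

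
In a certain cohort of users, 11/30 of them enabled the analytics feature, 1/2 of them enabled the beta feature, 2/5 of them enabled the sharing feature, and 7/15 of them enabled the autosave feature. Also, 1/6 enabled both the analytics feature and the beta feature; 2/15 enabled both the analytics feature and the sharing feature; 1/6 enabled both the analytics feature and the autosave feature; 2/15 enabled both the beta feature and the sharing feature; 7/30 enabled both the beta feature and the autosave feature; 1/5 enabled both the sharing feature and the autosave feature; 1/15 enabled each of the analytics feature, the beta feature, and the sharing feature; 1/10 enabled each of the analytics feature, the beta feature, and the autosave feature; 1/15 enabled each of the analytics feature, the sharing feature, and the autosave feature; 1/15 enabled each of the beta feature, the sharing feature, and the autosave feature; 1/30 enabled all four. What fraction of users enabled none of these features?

1/30

Inclusion–exclusion gives
P(union) = 11/30 + 1/2 + 2/5 + 7/15 − 1/6 − 2/15 − 1/6 − 2/15 − 7/30 − 1/5 + 1/15 + 1/10 + 1/15 + 1/15 − 1/30 = 29/30
P(none) = 1 − 29/30 = 1/30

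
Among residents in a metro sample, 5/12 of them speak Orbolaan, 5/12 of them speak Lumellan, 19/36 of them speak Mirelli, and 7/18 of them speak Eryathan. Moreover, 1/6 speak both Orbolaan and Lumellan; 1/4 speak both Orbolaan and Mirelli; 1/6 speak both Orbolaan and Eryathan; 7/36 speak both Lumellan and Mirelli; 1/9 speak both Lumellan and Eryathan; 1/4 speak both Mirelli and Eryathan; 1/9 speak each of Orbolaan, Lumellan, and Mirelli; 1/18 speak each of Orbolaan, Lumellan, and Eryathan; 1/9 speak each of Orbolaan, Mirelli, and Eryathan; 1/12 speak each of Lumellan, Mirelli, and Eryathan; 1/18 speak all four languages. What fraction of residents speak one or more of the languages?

11/12

P(≥1) = 5/12 + 5/12 + 19/36 + 7/18 − 1/6 − 1/4 − 1/6 − 7/36 − 1/9 − 1/4 + 1/9 + 1/18 + 1/9 + 1/12 − 1/18 = 11/12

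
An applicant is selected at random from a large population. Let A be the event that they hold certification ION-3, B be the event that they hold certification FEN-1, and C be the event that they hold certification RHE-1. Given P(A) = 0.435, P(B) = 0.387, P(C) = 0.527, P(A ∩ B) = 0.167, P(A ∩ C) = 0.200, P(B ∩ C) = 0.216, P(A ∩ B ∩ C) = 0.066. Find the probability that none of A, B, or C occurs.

By inclusion-exclusion,
P(A ∪ B ∪ C) = 0.435 + 0.387 + 0.527 − 0.167 − 0.200 − 0.216 + 0.066 = 0.832
P(none) = 1 − 0.832 = 0.168

0.168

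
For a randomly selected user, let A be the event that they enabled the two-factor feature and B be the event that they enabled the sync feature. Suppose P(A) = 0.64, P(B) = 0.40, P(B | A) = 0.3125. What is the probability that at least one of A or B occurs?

0.84

P(A ∩ B) = P(A)·P(B|A) = 0.64 × 0.3125 = 0.20
P(A ∪ B) = 0.64 + 0.40 − 0.20 = 0.84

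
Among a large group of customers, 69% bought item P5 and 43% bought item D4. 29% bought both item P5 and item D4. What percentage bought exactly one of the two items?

54%

By inclusion–exclusion (exactly-one form):
P(exactly one) = 69 + 43 − 2·29 = 54%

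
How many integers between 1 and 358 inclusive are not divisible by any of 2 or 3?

119

floor(358/2) + floor(358/3) − floor(358/6) = 179 + 119 − 59 = 239
358 − 239 = 119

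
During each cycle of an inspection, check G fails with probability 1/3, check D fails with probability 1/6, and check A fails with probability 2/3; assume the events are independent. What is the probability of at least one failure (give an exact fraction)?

22/27

P(none) = (1 − 1/3) × (1 − 1/6) × (1 − 2/3) = 2/3 × 5/6 × 1/3 = 5/27
P(at least one) = 1 − 5/27 = 22/27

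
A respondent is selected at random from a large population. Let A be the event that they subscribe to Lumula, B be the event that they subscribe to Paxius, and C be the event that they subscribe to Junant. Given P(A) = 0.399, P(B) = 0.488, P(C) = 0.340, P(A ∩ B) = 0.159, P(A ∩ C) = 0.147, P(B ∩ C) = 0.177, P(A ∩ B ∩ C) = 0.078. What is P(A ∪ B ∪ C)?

0.822

By inclusion–exclusion:
P(A ∪ B ∪ C) = 0.399 + 0.488 + 0.340 − 0.159 − 0.147 − 0.177 + 0.078 = 0.822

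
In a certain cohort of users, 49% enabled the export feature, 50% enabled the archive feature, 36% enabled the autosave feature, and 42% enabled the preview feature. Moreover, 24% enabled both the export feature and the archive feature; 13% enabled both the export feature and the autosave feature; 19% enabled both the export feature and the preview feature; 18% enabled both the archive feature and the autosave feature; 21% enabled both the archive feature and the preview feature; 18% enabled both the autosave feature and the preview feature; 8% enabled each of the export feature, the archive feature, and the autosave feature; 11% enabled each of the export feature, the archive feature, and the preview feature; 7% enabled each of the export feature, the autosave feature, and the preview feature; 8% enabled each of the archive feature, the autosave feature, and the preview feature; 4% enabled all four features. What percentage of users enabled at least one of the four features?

94%

By inclusion-exclusion,
P(≥1) = 49 + 50 + 36 + 42 − 24 − 13 − 19 − 18 − 21 − 18 + 8 + 11 + 7 + 8 − 4 = 94%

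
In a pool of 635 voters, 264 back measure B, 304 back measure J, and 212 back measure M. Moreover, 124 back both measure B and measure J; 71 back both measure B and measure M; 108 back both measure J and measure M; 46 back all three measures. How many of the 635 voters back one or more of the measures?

523

By inclusion-exclusion,
|at least one| = 264 + 304 + 212 − 124 − 71 − 108 + 46 = 523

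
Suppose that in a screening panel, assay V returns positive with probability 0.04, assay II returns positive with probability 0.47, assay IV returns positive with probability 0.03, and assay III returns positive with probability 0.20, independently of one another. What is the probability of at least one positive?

Independence gives P(none) = ∏(1 − pᵢ).
P(none) = (1 − 0.04) × (1 − 0.47) × (1 − 0.03) × (1 − 0.20) = 0.96 × 0.53 × 0.97 × 0.80 = 0.3948288
P(at least one) = 1 − 0.3948288 = 0.6051712

0.6051712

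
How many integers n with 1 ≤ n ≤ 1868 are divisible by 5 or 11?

Inclusion–exclusion gives
373 + 169 − 33 = 509

509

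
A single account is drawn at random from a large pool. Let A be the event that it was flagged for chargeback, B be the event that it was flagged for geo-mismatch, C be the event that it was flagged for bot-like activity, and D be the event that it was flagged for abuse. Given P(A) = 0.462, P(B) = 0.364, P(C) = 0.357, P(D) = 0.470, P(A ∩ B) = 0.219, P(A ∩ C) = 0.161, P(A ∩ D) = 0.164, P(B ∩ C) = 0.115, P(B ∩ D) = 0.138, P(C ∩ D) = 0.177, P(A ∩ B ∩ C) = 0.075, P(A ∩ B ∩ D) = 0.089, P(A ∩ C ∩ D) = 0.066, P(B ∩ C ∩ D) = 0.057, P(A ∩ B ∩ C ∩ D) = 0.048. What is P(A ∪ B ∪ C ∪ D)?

P(A ∪ B ∪ C ∪ D) = 0.462 + 0.364 + 0.357 + 0.470 − 0.219 − 0.161 − 0.164 − 0.115 − 0.138 − 0.177 + 0.075 + 0.089 + 0.066 + 0.057 − 0.048 = 0.918

0.918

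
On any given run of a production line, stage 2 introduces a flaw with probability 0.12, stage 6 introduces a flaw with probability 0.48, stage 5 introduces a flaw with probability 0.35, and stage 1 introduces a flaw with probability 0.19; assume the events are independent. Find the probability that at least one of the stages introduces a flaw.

0.7590736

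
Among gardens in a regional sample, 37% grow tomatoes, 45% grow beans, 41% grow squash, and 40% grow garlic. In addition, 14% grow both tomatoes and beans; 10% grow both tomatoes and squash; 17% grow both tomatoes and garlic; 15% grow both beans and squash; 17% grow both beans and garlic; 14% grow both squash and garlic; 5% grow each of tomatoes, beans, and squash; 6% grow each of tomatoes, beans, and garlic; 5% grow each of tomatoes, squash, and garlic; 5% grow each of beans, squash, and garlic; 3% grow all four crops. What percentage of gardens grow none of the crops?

P(at least one) = 37 + 45 + 41 + 40 − 14 − 10 − 17 − 15 − 17 − 14 + 5 + 6 + 5 + 5 − 3 = 94%
P(none) = 100% − 94% = 6%

6%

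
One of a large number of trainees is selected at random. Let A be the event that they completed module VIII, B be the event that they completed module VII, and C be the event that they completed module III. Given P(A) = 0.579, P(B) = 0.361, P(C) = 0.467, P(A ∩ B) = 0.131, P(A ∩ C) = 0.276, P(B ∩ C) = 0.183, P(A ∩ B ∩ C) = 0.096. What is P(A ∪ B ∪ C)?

By inclusion–exclusion:
P(A ∪ B ∪ C) = 0.579 + 0.361 + 0.467 − 0.131 − 0.276 − 0.183 + 0.096 = 0.913

0.913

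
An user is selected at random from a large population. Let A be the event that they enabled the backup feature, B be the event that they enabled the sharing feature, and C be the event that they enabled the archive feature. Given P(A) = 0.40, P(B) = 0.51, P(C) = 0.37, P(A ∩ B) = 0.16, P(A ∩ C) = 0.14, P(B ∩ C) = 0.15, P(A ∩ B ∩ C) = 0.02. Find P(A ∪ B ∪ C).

0.85

Apply inclusion-exclusion:
P(A ∪ B ∪ C) = 0.40 + 0.51 + 0.37 − 0.16 − 0.14 − 0.15 + 0.02 = 0.85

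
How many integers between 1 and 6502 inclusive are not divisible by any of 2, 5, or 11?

2364

Inclusion–exclusion gives
3251 + 1300 + 591 − 650 − 295 − 118 + 59 = 4138
6502 − 4138 = 2364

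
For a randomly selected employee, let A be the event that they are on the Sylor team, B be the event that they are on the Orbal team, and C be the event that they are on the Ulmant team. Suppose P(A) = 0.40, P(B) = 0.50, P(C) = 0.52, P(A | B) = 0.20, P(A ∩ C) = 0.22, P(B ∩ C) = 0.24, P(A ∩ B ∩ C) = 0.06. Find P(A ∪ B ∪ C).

0.92

P(A ∩ B) = P(B)·P(A|B) = 0.50 × 0.20 = 0.10
By inclusion-exclusion,
P(A ∪ B ∪ C) = 0.40 + 0.50 + 0.52 − 0.10 − 0.22 − 0.24 + 0.06 = 0.92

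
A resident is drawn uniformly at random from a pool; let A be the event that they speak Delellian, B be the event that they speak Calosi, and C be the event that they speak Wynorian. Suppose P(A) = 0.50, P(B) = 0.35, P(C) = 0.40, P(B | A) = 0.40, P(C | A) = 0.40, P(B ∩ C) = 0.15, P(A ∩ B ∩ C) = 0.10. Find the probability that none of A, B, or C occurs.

0.20

P(A ∩ B) = P(A)·P(B|A) = 0.50 × 0.40 = 0.20
P(A ∩ C) = P(A)·P(C|A) = 0.50 × 0.40 = 0.20
Using inclusion–exclusion:
P(A ∪ B ∪ C) = 0.50 + 0.35 + 0.40 − 0.20 − 0.20 − 0.15 + 0.10 = 0.80
P(none) = 1 − 0.80 = 0.20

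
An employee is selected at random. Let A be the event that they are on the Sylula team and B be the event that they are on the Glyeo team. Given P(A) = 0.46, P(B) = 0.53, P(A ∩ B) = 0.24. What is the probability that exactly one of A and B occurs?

0.51

P(exactly one) = 0.46 + 0.53 − 2·0.24 = 0.51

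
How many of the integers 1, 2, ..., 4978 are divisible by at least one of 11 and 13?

800

By inclusion-exclusion,
452 + 382 − 34 = 800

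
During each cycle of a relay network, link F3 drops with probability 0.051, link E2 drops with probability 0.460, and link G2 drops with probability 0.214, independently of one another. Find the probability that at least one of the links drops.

0.59720644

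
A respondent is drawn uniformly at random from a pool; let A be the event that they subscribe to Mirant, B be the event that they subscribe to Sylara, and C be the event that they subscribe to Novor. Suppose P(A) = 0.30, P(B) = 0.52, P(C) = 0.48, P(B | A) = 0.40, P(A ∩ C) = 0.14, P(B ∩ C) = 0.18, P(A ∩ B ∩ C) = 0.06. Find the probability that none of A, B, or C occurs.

0.08

P(A ∩ B) = P(A)·P(B|A) = 0.30 × 0.40 = 0.12
P(A ∪ B ∪ C) = 0.30 + 0.52 + 0.48 − 0.12 − 0.14 − 0.18 + 0.06 = 0.92
P(none) = 1 − 0.92 = 0.08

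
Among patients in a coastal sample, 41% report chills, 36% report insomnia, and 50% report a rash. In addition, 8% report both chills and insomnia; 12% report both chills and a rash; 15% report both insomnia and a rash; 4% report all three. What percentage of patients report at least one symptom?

96%

P(union) = 41 + 36 + 50 − 8 − 12 − 15 + 4 = 96%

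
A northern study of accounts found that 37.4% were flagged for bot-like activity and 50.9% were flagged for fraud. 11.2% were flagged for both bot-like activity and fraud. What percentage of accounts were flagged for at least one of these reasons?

77.1%

By inclusion-exclusion,
P(at least one) = 37.4 + 50.9 − 11.2 = 77.1%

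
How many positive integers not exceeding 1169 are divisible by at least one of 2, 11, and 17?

668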